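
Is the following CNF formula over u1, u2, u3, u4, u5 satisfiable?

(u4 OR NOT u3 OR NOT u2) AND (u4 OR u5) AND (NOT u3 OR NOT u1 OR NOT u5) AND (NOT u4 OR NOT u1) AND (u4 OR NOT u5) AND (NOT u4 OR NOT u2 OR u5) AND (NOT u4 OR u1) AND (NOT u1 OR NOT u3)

Try u4 = true.
(NOT u1) alone gives u1 = false.
That conflicts with the unit clause (u1).
So u4 must be the other value — set u4 = false.
(u5) alone gives u5 = true.
That conflicts with the unit clause (NOT u5).
Either choice for u4 ends in contradiction.
No assignment satisfies every clause.

No, unsatisfiable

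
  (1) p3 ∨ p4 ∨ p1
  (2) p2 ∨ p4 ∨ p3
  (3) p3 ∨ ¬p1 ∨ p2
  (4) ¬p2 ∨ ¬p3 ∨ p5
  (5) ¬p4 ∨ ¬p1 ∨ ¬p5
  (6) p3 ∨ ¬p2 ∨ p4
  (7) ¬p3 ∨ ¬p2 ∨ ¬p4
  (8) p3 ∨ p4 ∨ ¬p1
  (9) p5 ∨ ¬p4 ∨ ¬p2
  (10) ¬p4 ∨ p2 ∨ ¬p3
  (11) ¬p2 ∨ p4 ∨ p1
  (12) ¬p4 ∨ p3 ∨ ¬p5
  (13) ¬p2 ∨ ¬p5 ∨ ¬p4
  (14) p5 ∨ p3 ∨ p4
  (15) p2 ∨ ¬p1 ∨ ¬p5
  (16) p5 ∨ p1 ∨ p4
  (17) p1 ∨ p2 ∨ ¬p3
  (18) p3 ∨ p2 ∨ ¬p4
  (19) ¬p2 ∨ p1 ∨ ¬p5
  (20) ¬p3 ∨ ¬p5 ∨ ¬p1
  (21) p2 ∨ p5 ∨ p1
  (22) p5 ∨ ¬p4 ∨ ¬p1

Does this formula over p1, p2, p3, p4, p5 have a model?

Yes, satisfiable

Case p3 = True:
Case p2 = False:
The clause (¬p4) is unit, so p4 = False.
The clause (p1) is unit, so p1 = True.
The clause (¬p5) is unit, so p5 = False.
Every clause now holds.
A satisfying assignment: p1=True,  p2=False,  p3=True,  p4=False,  p5=False.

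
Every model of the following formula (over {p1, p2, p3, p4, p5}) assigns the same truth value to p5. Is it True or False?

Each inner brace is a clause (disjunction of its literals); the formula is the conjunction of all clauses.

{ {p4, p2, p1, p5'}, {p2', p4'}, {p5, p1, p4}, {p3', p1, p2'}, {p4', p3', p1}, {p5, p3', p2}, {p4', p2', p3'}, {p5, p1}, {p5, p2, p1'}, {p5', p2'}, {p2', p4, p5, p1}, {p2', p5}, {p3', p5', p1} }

True

Suppose p5 = 0.
The clause (p1) is unit, so p1 = 1.
The clause (p2) is unit, so p2 = 1.
That conflicts with the unit clause (p2').
So every satisfying assignment has p5 = True.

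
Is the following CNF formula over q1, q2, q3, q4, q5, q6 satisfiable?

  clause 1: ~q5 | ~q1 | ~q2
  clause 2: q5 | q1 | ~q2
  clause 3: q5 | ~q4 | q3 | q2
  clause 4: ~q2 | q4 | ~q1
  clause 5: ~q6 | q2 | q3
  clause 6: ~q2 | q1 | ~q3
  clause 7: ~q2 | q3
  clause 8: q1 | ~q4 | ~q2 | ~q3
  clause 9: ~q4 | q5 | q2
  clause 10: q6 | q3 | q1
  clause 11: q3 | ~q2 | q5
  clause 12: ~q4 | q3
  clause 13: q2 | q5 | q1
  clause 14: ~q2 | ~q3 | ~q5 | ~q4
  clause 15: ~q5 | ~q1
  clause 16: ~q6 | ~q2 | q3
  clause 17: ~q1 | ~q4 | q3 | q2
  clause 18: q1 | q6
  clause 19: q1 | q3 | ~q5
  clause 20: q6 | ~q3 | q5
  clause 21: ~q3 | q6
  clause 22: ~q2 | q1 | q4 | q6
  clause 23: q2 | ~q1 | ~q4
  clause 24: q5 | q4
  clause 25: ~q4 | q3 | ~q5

Yes

Branch on q2: set q2 = 0.
Branch on q6: set q6 = 1.
The clause (q3) is unit, so q3 = 1.
Branch on q4: set q4 = 1.
The clause (q5) is unit, so q5 = 1.
The clause (~q1) is unit, so q1 = 0.
Every clause now holds.
A satisfying assignment: q1 ↦ 0; q2 ↦ 0; q3 ↦ 1; q4 ↦ 1; q5 ↦ 1; q6 ↦ 1.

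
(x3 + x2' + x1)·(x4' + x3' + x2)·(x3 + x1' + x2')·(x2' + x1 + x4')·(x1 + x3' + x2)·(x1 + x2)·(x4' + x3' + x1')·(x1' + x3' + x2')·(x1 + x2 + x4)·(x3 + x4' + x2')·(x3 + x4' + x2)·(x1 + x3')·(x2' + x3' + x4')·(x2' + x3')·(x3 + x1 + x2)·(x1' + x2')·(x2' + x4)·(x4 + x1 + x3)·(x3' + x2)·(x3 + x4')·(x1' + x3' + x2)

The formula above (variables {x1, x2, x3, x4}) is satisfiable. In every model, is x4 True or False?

Suppose x4 = 1.
From the singleton clause (x3), x3 = 1.
From the singleton clause (x2), x2 = 1.
But (x2') is also a unit clause — contradiction.
So every satisfying assignment has x4 = False.

False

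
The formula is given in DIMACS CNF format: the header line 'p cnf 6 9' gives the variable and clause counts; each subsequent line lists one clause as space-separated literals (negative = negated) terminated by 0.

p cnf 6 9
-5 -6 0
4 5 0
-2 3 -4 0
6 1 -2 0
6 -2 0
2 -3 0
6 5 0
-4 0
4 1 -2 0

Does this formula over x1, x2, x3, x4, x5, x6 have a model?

Yes, satisfiable

From the singleton clause (¬x4), x4 = False.
From the singleton clause (x5), x5 = True.
From the singleton clause (¬x6), x6 = False.
From the singleton clause (¬x2), x2 = False.
From the singleton clause (¬x3), x3 = False.
No clause remains; x1 is free.
A satisfying assignment: x1 ↦ True, x2 ↦ False, x3 ↦ False, x4 ↦ False, x5 ↦ True, x6 ↦ False.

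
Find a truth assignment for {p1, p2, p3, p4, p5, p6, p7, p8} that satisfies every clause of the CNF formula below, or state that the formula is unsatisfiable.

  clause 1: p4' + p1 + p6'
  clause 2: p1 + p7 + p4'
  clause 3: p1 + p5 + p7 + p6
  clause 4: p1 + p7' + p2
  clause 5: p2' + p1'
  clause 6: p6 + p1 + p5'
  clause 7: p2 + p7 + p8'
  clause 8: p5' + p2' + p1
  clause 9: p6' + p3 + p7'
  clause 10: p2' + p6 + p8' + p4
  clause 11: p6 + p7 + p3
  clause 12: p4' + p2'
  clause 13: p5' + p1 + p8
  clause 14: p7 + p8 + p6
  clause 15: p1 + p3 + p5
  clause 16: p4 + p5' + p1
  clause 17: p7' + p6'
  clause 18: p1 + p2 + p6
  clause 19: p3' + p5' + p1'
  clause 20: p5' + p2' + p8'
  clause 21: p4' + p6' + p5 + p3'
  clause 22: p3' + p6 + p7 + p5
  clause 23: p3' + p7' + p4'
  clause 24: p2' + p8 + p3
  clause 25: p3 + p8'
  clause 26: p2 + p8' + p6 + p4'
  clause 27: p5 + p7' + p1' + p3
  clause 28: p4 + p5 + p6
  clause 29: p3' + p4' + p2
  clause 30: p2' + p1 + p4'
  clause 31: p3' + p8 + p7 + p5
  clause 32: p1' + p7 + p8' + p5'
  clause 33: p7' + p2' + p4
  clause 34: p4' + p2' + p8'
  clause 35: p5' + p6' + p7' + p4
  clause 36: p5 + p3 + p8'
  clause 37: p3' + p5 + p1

p1: 1; p2: 0; p3: 0; p4: 1; p5: 1; p6: 0; p7: 1; p8: 0

Try p2 = 0.
Try p1 = 1.
Try p7 = 1.
Unit clause (p6') forces p6 = 0.
Try p3 = 0.
Unit clause (p8') forces p8 = 0.
Unit clause (p5) forces p5 = 1.
All clauses hold; p4 can take either value.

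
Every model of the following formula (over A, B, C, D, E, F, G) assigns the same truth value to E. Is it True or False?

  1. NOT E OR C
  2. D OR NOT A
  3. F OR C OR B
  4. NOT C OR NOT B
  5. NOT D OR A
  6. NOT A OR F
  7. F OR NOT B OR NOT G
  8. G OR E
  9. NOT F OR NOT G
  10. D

Suppose E = false.
The clause (G) is unit, so G = true.
The clause (NOT F) is unit, so F = false.
The clause (NOT A) is unit, so A = false.
The clause (NOT D) is unit, so D = false.
But (D) is also a unit clause — contradiction.
So every satisfying assignment has E = True.

True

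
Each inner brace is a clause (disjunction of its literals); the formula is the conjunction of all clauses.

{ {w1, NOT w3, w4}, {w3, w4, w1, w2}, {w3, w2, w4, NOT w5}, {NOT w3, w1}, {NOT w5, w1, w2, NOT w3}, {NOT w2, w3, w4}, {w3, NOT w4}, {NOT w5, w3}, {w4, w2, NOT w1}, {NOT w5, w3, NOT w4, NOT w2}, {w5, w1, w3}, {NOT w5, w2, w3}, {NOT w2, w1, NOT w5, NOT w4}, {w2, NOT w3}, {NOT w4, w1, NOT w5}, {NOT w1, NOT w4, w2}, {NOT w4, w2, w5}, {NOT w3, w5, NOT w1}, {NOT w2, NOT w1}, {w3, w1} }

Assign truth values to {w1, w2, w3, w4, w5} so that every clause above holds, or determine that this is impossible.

Case w3 = false:
Unit clause (NOT w4) forces w4 = false.
Unit clause (NOT w2) forces w2 = false.
Unit clause (w1) forces w1 = true.
But (NOT w1) is also a unit clause — contradiction.
That branch fails; take w3 = true instead.
Unit clause (w1) forces w1 = true.
Unit clause (w2) forces w2 = true.
But (NOT w2) is also a unit clause — contradiction.
Both values of w3 lead to a conflict.

UNSATISFIABLE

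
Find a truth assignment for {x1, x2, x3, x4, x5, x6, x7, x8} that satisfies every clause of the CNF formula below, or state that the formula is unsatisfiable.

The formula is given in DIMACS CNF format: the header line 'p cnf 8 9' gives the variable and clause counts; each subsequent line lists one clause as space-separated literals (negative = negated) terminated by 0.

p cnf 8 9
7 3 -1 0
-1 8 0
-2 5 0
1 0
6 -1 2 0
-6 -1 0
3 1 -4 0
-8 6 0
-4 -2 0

UNSATISFIABLE

(x1) alone gives x1 = True.
(x8) alone gives x8 = True.
(¬x6) alone gives x6 = False.
Now (x6) is unsatisfied and unit — conflict.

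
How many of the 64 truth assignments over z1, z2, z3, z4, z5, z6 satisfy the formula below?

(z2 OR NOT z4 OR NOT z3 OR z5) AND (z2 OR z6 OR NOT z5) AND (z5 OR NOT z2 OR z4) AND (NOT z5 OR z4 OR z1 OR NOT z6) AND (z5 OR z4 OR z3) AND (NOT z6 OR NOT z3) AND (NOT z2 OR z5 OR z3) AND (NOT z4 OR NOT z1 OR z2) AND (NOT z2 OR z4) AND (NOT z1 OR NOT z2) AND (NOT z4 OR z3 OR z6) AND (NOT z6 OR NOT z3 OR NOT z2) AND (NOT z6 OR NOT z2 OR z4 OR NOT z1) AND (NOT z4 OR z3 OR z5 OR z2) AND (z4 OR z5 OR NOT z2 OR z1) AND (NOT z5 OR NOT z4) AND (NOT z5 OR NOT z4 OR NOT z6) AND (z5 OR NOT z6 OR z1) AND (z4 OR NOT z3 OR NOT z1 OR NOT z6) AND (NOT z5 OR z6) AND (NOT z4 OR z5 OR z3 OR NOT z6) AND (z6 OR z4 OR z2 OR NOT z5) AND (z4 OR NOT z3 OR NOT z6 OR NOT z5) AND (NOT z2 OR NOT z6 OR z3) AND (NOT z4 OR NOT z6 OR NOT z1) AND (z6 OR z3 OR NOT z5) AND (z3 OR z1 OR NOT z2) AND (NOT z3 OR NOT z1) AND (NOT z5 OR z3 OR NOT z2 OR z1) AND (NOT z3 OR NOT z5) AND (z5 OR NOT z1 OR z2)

There are 2^6 = 64 truth assignments over (z1, z2, z3, z4, z5, z6).
Split on z1. With z1 = true, the clauses containing z1 are satisfied and NOT z1 drops from the rest; 1 of the 2^5 = 32 assignments to the other variables satisfy what remains.
With z1 = false, by the same count on the reduced clause set, 2 assignments work.
(One model: z1=F, z2=F, z3=T, z4=F, z5=F, z6=F.)
Total: 1 + 2 = 3.

3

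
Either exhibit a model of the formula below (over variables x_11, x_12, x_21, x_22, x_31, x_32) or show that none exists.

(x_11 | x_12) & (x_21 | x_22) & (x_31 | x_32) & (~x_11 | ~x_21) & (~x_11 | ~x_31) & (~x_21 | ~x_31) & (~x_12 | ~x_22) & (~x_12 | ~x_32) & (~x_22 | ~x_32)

Suppose x_11 = 1.
From the singleton clause (~x_21), x_21 = 0.
From the singleton clause (x_22), x_22 = 1.
From the singleton clause (~x_31), x_31 = 0.
From the singleton clause (x_32), x_32 = 1.
That conflicts with the unit clause (~x_32).
Undo x_11 and try x_11 = 0.
From the singleton clause (x_12), x_12 = 1.
From the singleton clause (~x_22), x_22 = 0.
From the singleton clause (x_21), x_21 = 1.
From the singleton clause (~x_31), x_31 = 0.
From the singleton clause (x_32), x_32 = 1.
That conflicts with the unit clause (~x_32).
Neither x_11 = 1 nor x_11 = 0 works.

UNSATISFIABLE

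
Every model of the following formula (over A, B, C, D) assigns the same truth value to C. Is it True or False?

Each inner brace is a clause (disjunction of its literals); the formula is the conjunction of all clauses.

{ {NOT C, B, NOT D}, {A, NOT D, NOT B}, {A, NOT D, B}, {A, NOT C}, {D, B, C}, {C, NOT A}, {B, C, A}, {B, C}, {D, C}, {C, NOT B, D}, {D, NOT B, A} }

True

Suppose C = false.
The clause (NOT A) is unit, so A = false.
The clause (B) is unit, so B = true.
The clause (NOT D) is unit, so D = false.
But (D) is also a unit clause — contradiction.
So every satisfying assignment has C = True.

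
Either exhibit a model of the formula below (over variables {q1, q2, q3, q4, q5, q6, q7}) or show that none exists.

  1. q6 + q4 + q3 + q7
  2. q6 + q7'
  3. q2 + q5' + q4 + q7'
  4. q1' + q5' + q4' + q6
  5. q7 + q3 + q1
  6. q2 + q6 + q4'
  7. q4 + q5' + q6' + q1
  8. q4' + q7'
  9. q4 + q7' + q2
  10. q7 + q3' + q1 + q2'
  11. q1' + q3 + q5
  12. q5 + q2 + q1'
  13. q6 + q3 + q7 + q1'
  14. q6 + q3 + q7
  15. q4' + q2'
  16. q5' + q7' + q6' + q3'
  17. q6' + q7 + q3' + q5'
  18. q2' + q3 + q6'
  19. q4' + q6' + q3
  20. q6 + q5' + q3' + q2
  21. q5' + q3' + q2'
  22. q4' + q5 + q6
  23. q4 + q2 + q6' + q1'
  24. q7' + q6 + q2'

q1: 1,  q2: 1,  q3: 1,  q4: 0,  q5: 0,  q6: 1,  q7: 0

Try q6 = 1.
Try q4 = 0.
Try q5 = 0.
Try q7 = 0.
Try q3 = 1.
Try q1 = 1.
Unit clause (q2) forces q2 = 1.
All clauses are satisfied.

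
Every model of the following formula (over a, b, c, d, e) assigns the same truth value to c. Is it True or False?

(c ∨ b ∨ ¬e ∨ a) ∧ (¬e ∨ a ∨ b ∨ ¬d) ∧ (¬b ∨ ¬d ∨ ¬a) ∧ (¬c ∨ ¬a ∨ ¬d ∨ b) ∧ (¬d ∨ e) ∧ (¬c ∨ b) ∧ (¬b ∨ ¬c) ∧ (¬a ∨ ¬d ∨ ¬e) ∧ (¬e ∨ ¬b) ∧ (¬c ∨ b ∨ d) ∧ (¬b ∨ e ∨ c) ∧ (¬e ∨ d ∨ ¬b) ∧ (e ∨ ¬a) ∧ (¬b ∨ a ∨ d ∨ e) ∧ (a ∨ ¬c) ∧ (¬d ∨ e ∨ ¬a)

False

Suppose c = True.
The clause (b) is unit, so b = True.
Now (¬b) is unsatisfied and unit — conflict.
So every satisfying assignment has c = False.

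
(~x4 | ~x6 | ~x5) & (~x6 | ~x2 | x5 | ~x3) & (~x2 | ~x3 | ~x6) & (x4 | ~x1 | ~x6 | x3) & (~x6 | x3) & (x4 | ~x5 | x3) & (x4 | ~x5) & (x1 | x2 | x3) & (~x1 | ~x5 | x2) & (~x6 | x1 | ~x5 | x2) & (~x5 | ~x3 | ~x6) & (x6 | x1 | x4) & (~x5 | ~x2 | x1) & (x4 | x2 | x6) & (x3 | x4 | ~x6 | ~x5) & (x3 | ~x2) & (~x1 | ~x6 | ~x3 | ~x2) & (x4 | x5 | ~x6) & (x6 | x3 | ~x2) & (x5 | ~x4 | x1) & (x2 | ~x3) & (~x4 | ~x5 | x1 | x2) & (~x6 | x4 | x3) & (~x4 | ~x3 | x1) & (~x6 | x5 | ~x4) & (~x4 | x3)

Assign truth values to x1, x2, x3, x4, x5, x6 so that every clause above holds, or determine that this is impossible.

x1: 1,  x2: 1,  x3: 1,  x4: 1,  x5: 1,  x6: 0

Suppose x6 = 0.
Suppose x4 = 1.
From the singleton clause (x3), x3 = 1.
From the singleton clause (x2), x2 = 1.
From the singleton clause (x1), x1 = 1.
No clause remains; x5 is free.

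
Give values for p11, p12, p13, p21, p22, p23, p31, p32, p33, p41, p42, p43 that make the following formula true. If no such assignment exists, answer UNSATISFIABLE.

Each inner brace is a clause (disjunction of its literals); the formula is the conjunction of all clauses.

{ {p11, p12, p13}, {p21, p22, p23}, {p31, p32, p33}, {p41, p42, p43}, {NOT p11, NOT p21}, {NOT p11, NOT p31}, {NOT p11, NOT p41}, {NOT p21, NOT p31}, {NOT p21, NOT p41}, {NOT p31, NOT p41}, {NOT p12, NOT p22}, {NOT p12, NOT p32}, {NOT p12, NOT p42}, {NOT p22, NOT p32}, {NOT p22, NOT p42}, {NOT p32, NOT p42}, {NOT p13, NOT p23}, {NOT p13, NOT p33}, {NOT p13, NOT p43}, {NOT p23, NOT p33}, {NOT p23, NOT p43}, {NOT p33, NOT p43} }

UNSATISFIABLE

Branch on p11: set p11 = false.
Branch on p12: set p12 = true.
The clause (NOT p22) is unit, so p22 = false.
The clause (NOT p32) is unit, so p32 = false.
The clause (NOT p42) is unit, so p42 = false.
Branch on p21: set p21 = true.
The clause (NOT p31) is unit, so p31 = false.
The clause (p33) is unit, so p33 = true.
The clause (NOT p41) is unit, so p41 = false.
The clause (p43) is unit, so p43 = true.
But (NOT p43) is also a unit clause — contradiction.
That branch fails; take p21 = false instead.
The clause (p23) is unit, so p23 = true.
The clause (NOT p13) is unit, so p13 = false.
The clause (NOT p33) is unit, so p33 = false.
The clause (p31) is unit, so p31 = true.
The clause (NOT p41) is unit, so p41 = false.
The clause (p43) is unit, so p43 = true.
But (NOT p43) is also a unit clause — contradiction.
Neither p21 = true nor p21 = false works.
That branch fails; take p12 = false instead.
The clause (p13) is unit, so p13 = true.
The clause (NOT p23) is unit, so p23 = false.
The clause (NOT p33) is unit, so p33 = false.
The clause (NOT p43) is unit, so p43 = false.
Branch on p21: set p21 = true.
The clause (NOT p31) is unit, so p31 = false.
The clause (p32) is unit, so p32 = true.
The clause (NOT p41) is unit, so p41 = false.
The clause (p42) is unit, so p42 = true.
But (NOT p42) is also a unit clause — contradiction.
That branch fails; take p21 = false instead.
The clause (p22) is unit, so p22 = true.
The clause (NOT p32) is unit, so p32 = false.
The clause (p31) is unit, so p31 = true.
The clause (NOT p41) is unit, so p41 = false.
The clause (p42) is unit, so p42 = true.
But (NOT p42) is also a unit clause — contradiction.
Neither p21 = true nor p21 = false works.
Neither p12 = true nor p12 = false works.
That branch fails; take p11 = true instead.
The clause (NOT p21) is unit, so p21 = false.
The clause (NOT p31) is unit, so p31 = false.
The clause (NOT p41) is unit, so p41 = false.
Branch on p22: set p22 = true.
The clause (NOT p12) is unit, so p12 = false.
The clause (NOT p32) is unit, so p32 = false.
The clause (p33) is unit, so p33 = true.
The clause (NOT p42) is unit, so p42 = false.
The clause (p43) is unit, so p43 = true.
But (NOT p43) is also a unit clause — contradiction.
That branch fails; take p22 = false instead.
The clause (p23) is unit, so p23 = true.
The clause (NOT p13) is unit, so p13 = false.
The clause (NOT p33) is unit, so p33 = false.
The clause (p32) is unit, so p32 = true.
The clause (NOT p12) is unit, so p12 = false.
The clause (NOT p42) is unit, so p42 = false.
The clause (p43) is unit, so p43 = true.
But (NOT p43) is also a unit clause — contradiction.
Neither p22 = true nor p22 = false works.
Neither p11 = true nor p11 = false works.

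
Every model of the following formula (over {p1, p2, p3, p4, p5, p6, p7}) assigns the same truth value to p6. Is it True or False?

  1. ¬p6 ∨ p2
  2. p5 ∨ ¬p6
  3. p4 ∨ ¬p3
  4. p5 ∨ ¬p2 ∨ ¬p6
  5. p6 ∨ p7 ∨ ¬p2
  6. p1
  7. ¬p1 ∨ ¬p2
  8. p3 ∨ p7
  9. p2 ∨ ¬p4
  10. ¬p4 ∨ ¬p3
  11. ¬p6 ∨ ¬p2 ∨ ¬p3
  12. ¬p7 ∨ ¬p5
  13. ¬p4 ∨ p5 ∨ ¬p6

Suppose p6 = True.
Unit clause (p2) forces p2 = True.
Unit clause (p5) forces p5 = True.
Unit clause (p1) forces p1 = True.
That conflicts with the unit clause (¬p1).
So every satisfying assignment has p6 = False.

False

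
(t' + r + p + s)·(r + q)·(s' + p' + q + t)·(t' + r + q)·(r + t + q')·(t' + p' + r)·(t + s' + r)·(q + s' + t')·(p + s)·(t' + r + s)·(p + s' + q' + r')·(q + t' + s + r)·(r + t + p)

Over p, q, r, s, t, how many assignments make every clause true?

8

There are 2^5 = 32 truth assignments over (p, q, r, s, t).
Split on q. With q = 1, the clauses containing q are satisfied and q' drops from the rest; 5 of the 2^4 = 16 assignments to the other variables satisfy what remains.
With q = 0, by the same count on the reduced clause set, 3 assignments work.
Total: 5 + 3 = 8.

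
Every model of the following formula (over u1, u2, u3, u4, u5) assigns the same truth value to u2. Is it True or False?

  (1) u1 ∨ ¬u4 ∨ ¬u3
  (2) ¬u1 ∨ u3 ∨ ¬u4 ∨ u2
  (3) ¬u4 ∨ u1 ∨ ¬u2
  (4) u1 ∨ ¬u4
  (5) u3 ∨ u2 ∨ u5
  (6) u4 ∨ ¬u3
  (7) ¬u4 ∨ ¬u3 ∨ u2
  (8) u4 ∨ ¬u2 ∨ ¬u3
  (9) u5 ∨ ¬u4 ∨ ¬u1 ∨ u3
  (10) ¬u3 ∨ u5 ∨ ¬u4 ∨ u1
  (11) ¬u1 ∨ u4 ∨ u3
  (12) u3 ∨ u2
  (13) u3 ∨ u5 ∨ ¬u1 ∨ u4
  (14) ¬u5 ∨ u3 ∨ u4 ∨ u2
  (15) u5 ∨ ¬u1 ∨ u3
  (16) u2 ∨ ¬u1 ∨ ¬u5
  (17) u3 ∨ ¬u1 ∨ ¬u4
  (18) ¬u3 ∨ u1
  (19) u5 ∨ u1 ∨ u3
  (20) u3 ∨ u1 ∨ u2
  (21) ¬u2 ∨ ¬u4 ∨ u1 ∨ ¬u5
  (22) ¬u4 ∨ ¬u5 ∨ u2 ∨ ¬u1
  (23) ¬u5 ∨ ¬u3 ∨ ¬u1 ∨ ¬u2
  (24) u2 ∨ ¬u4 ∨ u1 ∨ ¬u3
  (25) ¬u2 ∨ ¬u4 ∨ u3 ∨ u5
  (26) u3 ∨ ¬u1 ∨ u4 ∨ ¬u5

True

Suppose u2 = False.
The clause (u3) is unit, so u3 = True.
The clause (u4) is unit, so u4 = True.
Now (¬u4) is unsatisfied and unit — conflict.
So every satisfying assignment has u2 = True.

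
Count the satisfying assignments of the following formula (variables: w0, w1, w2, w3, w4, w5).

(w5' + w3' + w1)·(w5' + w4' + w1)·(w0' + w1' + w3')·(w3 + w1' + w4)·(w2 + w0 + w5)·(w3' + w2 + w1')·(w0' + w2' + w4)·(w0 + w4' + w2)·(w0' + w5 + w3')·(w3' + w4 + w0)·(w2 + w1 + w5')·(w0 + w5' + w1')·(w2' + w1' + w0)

There are 2^6 = 64 truth assignments over (w0, w1, w2, w3, w4, w5).
Split on w4. With w4 = 1, the clauses containing w4 are satisfied and w4' drops from the rest; 8 of the 2^5 = 32 assignments to the other variables satisfy what remains.
With w4 = 0, by the same count on the reduced clause set, 3 assignments work.
Total: 8 + 3 = 11.

11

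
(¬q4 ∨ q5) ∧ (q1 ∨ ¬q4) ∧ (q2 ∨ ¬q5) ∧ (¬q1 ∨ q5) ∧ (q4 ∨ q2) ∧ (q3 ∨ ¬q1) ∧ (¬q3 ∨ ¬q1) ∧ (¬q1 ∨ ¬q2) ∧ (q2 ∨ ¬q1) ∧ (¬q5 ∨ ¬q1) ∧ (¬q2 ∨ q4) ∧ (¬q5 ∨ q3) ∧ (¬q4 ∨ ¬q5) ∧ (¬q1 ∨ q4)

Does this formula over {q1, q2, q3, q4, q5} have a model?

No, unsatisfiable

Branch on q4: set q4 = False.
(q2) alone gives q2 = True.
That conflicts with the unit clause (¬q2).
So q4 must be the other value — set q4 = True.
(q5) alone gives q5 = True.
That conflicts with the unit clause (¬q5).
Either choice for q4 ends in contradiction.
No assignment satisfies every clause.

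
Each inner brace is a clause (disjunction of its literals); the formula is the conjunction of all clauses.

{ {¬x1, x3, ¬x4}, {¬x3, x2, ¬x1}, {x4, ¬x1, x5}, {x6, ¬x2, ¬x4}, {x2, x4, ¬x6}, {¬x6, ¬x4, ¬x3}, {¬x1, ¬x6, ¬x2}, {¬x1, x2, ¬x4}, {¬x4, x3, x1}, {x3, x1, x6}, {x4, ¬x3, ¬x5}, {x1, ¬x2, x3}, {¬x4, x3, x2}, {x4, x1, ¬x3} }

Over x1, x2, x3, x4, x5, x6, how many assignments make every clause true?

There are 2^6 = 64 truth assignments over (x1, x2, x3, x4, x5, x6).
Split on x4. With x4 = True, the clauses containing x4 are satisfied and ¬x4 drops from the rest; 2 of the 2^5 = 32 assignments to the other variables satisfy what remains.
With x4 = False, by the same count on the reduced clause set, 2 assignments work.
(One model: x1=F, x2=F, x3=T, x4=T, x5=F, x6=F.)
Total: 2 + 2 = 4.

4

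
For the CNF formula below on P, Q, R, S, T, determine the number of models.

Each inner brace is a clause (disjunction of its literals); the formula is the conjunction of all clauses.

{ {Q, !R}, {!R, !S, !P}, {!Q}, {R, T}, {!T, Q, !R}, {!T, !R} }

4

There are 2^5 = 32 truth assignments over (P, Q, R, S, T).
Split on S. With S = true, the clauses containing S are satisfied and !S drops from the rest; 2 of the 2^4 = 16 assignments to the other variables satisfy what remains.
With S = false, by the same count on the reduced clause set, 2 assignments work.
(One model: P=F, Q=F, R=F, S=F, T=T.)
Total: 2 + 2 = 4.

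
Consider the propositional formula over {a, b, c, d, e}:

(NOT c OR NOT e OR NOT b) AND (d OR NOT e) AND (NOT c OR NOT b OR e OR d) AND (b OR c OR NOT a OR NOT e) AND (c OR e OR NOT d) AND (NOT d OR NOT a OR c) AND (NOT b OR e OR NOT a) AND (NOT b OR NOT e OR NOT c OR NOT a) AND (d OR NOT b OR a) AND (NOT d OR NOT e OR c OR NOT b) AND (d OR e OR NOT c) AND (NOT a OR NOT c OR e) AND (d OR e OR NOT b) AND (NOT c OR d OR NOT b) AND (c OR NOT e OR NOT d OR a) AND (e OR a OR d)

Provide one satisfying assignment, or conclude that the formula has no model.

a=false, b=true, c=true, d=true, e=false

Case d = true:
Case c = true:
Case e = false:
The clause (NOT a) is unit, so a = false.
All clauses hold; b can take either value.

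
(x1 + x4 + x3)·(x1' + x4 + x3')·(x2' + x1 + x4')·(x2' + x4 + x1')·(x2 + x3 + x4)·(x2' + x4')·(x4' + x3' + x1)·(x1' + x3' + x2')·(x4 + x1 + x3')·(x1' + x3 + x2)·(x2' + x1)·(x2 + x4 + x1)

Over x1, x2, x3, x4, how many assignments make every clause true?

There are 2^4 = 16 truth assignments over (x1, x2, x3, x4).
Split on x1. With x1 = 1, the clauses containing x1 are satisfied and x1' drops from the rest; 1 of the 2^3 = 8 assignments to the other variables satisfy what remains.
With x1 = 0, by the same count on the reduced clause set, 1 assignment works.
Total: 1 + 1 = 2.

2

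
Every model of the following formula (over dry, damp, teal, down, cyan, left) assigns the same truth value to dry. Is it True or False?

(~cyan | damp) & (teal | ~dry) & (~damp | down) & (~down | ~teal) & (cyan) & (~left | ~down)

Suppose dry = 1.
Unit clause (teal) forces teal = 1.
Unit clause (~down) forces down = 0.
Unit clause (~damp) forces damp = 0.
Unit clause (~cyan) forces cyan = 0.
But (cyan) is also a unit clause — contradiction.
So every satisfying assignment has dry = False.

False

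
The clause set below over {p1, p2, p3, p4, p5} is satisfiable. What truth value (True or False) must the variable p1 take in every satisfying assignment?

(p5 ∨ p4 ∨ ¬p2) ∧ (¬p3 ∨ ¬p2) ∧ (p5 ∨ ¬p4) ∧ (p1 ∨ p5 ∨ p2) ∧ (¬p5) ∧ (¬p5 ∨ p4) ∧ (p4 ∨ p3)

True

Suppose p1 = False.
Unit clause (¬p5) forces p5 = False.
Unit clause (¬p4) forces p4 = False.
Unit clause (¬p2) forces p2 = False.
That conflicts with the unit clause (p2).
So every satisfying assignment has p1 = True.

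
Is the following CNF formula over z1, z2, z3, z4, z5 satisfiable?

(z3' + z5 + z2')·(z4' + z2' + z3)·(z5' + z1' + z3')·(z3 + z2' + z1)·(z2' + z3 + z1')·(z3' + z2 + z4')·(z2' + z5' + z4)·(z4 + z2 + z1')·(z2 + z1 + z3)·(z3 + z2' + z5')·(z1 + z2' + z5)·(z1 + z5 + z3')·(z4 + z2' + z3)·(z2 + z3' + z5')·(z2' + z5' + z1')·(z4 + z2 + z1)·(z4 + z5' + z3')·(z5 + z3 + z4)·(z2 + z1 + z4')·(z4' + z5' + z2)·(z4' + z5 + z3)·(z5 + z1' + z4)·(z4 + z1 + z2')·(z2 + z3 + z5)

Yes, satisfiable

Case z3 = 1:
Case z5 = 1:
(z1') alone gives z1 = 0.
(z2) alone gives z2 = 1.
(z4) alone gives z4 = 1.
This assignment satisfies each clause.
A satisfying assignment: z1 ↦ 0, z2 ↦ 1, z3 ↦ 1, z4 ↦ 1, z5 ↦ 1.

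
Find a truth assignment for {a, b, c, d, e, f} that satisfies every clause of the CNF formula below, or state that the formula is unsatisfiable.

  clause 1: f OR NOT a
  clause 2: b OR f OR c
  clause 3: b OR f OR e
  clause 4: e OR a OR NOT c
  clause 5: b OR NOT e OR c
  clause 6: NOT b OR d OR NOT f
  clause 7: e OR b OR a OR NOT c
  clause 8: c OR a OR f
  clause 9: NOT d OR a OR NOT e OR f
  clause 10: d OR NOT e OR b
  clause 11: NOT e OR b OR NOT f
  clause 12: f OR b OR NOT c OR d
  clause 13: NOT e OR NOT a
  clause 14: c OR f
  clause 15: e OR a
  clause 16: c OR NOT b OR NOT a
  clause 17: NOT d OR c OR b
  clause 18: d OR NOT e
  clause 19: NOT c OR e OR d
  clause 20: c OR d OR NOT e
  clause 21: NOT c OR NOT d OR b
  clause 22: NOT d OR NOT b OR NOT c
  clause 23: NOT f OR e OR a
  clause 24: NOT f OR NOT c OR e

Try f = true.
Try b = false.
Unit clause (NOT e) forces e = false.
Unit clause (a) forces a = true.
Unit clause (NOT c) forces c = false.
Unit clause (NOT d) forces d = false.
All clauses are satisfied.

a=true,  b=false,  c=false,  d=false,  e=false,  f=true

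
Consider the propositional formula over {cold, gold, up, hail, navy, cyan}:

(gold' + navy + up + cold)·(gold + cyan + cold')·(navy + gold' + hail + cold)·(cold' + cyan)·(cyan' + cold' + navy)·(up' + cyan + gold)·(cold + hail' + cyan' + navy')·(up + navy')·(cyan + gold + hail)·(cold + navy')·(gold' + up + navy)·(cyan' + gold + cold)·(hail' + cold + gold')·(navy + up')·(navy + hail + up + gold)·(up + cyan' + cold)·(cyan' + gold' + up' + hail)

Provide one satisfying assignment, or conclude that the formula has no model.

cold=1; gold=1; up=1; hail=1; navy=1; cyan=1

Branch on cold: set cold = 1.
Unit clause (cyan) forces cyan = 1.
Unit clause (navy) forces navy = 1.
Unit clause (up) forces up = 1.
Branch on gold: set gold = 1.
Unit clause (hail) forces hail = 1.
Every clause now holds.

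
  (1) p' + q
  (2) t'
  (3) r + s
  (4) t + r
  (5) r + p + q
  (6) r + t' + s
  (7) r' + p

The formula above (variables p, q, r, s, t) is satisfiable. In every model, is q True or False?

Suppose q = 0.
(p') alone gives p = 0.
(t') alone gives t = 0.
(r) alone gives r = 1.
But (r') is also a unit clause — contradiction.
So every satisfying assignment has q = True.

True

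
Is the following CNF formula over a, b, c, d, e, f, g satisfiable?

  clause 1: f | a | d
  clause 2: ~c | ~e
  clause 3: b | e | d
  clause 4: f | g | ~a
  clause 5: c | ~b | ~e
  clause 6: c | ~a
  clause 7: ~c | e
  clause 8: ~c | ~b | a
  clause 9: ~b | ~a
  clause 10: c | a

Try c = 0.
From the singleton clause (~a), a = 0.
But (a) is also a unit clause — contradiction.
That branch fails; take c = 1 instead.
From the singleton clause (~e), e = 0.
But (e) is also a unit clause — contradiction.
Both values of c lead to a conflict.
No assignment satisfies every clause.

No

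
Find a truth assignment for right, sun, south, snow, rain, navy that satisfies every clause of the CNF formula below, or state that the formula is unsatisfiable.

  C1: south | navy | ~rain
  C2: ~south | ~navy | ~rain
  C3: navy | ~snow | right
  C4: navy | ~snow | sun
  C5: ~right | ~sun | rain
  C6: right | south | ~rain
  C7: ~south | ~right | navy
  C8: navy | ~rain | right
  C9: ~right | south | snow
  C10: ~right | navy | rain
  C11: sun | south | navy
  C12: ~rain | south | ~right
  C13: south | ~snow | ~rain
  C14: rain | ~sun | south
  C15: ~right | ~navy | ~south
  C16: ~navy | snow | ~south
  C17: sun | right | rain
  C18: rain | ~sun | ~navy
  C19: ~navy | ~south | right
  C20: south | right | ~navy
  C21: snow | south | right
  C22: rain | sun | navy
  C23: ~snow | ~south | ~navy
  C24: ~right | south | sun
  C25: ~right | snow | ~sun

Try south = 1.
Try navy = 0.
From the singleton clause (~right), right = 0.
From the singleton clause (~snow), snow = 0.
From the singleton clause (~rain), rain = 0.
From the singleton clause (sun), sun = 1.
This assignment satisfies each clause.

right: 0, sun: 1, south: 1, snow: 0, rain: 0, navy: 0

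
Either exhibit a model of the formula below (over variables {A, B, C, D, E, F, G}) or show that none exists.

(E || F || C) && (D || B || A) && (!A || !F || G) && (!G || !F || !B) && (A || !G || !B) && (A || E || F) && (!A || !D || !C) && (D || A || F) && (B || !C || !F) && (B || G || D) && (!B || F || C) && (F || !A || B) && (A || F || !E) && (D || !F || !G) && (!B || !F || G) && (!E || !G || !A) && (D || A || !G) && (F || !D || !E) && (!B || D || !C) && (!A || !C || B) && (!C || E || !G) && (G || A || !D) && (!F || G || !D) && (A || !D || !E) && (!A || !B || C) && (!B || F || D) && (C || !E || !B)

Case E = false:
Case F = true:
Case A = true:
Unit clause (G) forces G = true.
Unit clause (!B) forces B = false.
Unit clause (!C) forces C = false.
Unit clause (D) forces D = true.
Every clause now holds.

A: true, B: false, C: false, D: true, E: false, F: true, G: true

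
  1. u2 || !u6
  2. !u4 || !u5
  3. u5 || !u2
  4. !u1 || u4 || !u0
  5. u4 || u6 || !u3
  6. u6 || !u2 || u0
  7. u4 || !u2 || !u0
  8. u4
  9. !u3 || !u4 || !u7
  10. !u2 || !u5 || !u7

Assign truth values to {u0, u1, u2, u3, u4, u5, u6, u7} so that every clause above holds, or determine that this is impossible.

u0: true,  u1: false,  u2: false,  u3: true,  u4: true,  u5: false,  u6: false,  u7: false

Unit clause (u4) forces u4 = true.
Unit clause (!u5) forces u5 = false.
Unit clause (!u2) forces u2 = false.
Unit clause (!u6) forces u6 = false.
Suppose u3 = true.
Unit clause (!u7) forces u7 = false.
Every clause is now satisfied; u0, u1 are unconstrained.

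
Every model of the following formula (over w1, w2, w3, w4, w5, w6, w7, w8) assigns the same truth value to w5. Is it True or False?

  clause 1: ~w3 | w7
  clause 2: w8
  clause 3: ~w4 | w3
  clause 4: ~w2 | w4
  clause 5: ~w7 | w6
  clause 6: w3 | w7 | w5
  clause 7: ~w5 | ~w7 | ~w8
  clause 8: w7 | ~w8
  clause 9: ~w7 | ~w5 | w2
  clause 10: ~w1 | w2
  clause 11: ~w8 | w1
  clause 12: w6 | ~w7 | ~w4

False

Suppose w5 = 1.
(w8) alone gives w8 = 1.
(~w7) alone gives w7 = 0.
Now (w7) is unsatisfied and unit — conflict.
So every satisfying assignment has w5 = False.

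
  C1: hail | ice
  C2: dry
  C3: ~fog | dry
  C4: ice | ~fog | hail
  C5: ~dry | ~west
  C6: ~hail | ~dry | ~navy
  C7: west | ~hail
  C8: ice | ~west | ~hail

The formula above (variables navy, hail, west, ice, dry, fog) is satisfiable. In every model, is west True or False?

Suppose west = 1.
Unit clause (dry) forces dry = 1.
That conflicts with the unit clause (~dry).
So every satisfying assignment has west = False.

False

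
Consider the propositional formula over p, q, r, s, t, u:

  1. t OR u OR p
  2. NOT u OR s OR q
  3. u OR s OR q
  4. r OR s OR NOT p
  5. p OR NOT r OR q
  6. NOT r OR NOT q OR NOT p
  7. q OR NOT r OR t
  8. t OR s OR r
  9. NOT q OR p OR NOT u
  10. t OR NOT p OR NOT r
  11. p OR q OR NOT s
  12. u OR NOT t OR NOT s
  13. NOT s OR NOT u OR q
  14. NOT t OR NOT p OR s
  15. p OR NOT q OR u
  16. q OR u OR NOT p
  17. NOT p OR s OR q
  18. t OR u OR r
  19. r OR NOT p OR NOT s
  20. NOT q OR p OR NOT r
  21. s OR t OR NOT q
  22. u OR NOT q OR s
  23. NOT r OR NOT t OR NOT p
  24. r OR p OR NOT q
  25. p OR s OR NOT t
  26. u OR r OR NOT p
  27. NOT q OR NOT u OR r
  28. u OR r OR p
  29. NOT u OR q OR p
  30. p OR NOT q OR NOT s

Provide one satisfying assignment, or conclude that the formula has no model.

Branch on t: set t = true.
Branch on u: set u = true.
Branch on s: set s = true.
(q) alone gives q = true.
(p) alone gives p = true.
(NOT r) alone gives r = false.
That conflicts with the unit clause (r).
So s must be the other value — set s = false.
(q) alone gives q = true.
(p) alone gives p = true.
That conflicts with the unit clause (NOT p).
Neither s = true nor s = false works.
So u must be the other value — set u = false.
(NOT s) alone gives s = false.
(q) alone gives q = true.
That conflicts with the unit clause (NOT q).
Neither u = true nor u = false works.
So t must be the other value — set t = false.
Branch on u: set u = true.
Branch on s: set s = true.
(q) alone gives q = true.
(p) alone gives p = true.
(NOT r) alone gives r = false.
That conflicts with the unit clause (r).
So s must be the other value — set s = false.
(q) alone gives q = true.
That conflicts with the unit clause (NOT q).
Neither s = true nor s = false works.
So u must be the other value — set u = false.
(p) alone gives p = true.
(NOT r) alone gives r = false.
That conflicts with the unit clause (r).
Neither u = true nor u = false works.
Neither t = true nor t = false works.

UNSATISFIABLE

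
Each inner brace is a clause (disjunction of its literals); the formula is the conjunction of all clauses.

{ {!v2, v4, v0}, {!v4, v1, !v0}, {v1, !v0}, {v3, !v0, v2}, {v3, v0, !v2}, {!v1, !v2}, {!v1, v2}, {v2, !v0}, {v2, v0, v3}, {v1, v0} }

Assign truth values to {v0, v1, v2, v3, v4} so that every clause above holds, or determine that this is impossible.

UNSATISFIABLE

Branch on v1: set v1 = true.
(!v2) alone gives v2 = false.
But (v2) is also a unit clause — contradiction.
Backtrack on v1: now try v1 = false.
(!v0) alone gives v0 = false.
But (v0) is also a unit clause — contradiction.
Both values of v1 lead to a conflict.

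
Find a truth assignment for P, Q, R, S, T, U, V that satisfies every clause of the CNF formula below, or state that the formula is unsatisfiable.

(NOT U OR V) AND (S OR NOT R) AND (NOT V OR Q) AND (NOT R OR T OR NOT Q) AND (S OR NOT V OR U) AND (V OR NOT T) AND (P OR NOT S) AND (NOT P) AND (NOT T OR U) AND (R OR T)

P=false,  Q=true,  R=false,  S=false,  T=true,  U=true,  V=true

Unit clause (NOT P) forces P = false.
Unit clause (NOT S) forces S = false.
Unit clause (NOT R) forces R = false.
Unit clause (T) forces T = true.
Unit clause (V) forces V = true.
Unit clause (Q) forces Q = true.
Unit clause (U) forces U = true.
This assignment satisfies each clause.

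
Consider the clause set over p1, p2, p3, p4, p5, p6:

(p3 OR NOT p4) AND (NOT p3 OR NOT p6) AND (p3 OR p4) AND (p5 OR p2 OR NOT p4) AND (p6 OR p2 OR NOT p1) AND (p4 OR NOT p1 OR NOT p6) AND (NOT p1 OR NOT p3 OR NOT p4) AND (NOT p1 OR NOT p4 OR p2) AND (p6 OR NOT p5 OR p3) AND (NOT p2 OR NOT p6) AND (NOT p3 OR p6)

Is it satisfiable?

Case p3 = true:
(NOT p6) alone gives p6 = false.
Now (p6) is unsatisfied and unit — conflict.
Undo p3 and try p3 = false.
(NOT p4) alone gives p4 = false.
Now (p4) is unsatisfied and unit — conflict.
Either choice for p3 ends in contradiction.
No assignment satisfies every clause.

Unsatisfiable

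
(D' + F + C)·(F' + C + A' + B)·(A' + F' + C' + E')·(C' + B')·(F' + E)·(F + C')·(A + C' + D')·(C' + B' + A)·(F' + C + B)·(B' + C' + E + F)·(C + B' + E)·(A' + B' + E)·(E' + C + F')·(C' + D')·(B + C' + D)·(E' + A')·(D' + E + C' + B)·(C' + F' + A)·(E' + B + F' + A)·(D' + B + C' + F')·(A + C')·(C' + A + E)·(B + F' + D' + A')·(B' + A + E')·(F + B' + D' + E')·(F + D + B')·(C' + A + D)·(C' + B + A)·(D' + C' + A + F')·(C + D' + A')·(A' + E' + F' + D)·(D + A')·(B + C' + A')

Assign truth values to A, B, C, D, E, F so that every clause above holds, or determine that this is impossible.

A ↦ 0; B ↦ 0; C ↦ 0; D ↦ 0; E ↦ 0; F ↦ 0

Case C = 0:
Case D = 0:
The clause (A') is unit, so A = 0.
Case F = 0:
The clause (B') is unit, so B = 0.
No clause remains; E is free.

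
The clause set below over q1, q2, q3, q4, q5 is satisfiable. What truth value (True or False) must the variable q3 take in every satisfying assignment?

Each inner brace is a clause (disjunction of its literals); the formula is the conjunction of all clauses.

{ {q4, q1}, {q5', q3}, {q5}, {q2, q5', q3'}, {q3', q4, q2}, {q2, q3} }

True

Suppose q3 = 0.
(q5') alone gives q5 = 0.
That conflicts with the unit clause (q5).
So every satisfying assignment has q3 = True.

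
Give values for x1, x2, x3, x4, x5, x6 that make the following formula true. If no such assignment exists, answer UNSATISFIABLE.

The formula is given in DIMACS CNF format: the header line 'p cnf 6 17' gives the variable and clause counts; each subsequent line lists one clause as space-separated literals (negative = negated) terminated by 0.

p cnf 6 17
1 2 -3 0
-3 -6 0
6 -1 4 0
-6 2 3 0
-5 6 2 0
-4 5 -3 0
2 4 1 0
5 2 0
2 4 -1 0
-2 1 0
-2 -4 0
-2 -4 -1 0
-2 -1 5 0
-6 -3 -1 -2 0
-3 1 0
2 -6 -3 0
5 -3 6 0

x1: True,  x2: True,  x3: False,  x4: False,  x5: True,  x6: True

Try x3 = False.
Try x6 = True.
(x2) alone gives x2 = True.
(x1) alone gives x1 = True.
(¬x4) alone gives x4 = False.
(x5) alone gives x5 = True.
Every clause now holds.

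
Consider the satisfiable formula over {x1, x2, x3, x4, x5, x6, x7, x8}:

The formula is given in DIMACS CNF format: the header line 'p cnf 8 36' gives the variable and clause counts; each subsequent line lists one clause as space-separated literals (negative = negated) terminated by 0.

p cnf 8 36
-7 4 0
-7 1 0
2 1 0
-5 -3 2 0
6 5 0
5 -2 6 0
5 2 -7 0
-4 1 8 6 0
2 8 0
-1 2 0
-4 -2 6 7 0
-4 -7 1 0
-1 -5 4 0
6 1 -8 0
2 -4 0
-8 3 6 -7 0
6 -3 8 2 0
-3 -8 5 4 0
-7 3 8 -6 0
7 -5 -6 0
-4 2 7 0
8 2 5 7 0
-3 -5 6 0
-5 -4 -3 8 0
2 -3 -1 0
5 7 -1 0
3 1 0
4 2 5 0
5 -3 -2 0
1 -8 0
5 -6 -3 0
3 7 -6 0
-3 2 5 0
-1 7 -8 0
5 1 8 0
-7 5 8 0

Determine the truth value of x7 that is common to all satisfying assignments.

True

Suppose x7 = False.
Case x2 = True:
Case x6 = True:
Unit clause (¬x5) forces x5 = False.
Unit clause (¬x1) forces x1 = False.
Unit clause (x3) forces x3 = True.
But (¬x3) is also a unit clause — contradiction.
Backtrack on x6: now try x6 = False.
Unit clause (x5) forces x5 = True.
Unit clause (¬x4) forces x4 = False.
Unit clause (¬x1) forces x1 = False.
Unit clause (¬x8) forces x8 = False.
Unit clause (¬x3) forces x3 = False.
But (x3) is also a unit clause — contradiction.
Neither x6 = True nor x6 = False works.
Backtrack on x2: now try x2 = False.
Unit clause (x1) forces x1 = True.
But (¬x1) is also a unit clause — contradiction.
Neither x2 = True nor x2 = False works.
So every satisfying assignment has x7 = True.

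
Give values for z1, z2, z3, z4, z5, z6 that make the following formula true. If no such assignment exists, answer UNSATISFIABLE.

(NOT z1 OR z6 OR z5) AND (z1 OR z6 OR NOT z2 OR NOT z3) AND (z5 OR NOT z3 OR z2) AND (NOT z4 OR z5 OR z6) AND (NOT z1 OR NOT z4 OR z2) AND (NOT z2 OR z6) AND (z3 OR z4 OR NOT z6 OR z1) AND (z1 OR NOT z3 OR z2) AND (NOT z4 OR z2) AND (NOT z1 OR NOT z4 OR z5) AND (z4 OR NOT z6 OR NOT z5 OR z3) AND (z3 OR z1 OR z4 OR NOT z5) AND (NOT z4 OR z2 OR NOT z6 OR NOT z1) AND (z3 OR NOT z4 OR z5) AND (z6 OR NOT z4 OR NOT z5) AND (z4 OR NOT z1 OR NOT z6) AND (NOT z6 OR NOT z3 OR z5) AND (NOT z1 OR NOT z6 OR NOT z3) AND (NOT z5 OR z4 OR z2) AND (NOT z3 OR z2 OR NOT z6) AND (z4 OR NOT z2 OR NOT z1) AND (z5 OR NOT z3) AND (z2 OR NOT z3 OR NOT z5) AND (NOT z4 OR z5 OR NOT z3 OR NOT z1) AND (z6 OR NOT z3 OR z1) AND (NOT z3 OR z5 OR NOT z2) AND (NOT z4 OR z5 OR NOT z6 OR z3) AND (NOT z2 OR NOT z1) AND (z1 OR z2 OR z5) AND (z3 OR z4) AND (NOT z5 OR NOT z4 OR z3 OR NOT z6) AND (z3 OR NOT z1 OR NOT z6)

z1=false; z2=true; z3=true; z4=true; z5=true; z6=true

Case z2 = true:
The clause (z6) is unit, so z6 = true.
The clause (NOT z1) is unit, so z1 = false.
Case z3 = true:
The clause (z5) is unit, so z5 = true.
All clauses hold; z4 can take either value.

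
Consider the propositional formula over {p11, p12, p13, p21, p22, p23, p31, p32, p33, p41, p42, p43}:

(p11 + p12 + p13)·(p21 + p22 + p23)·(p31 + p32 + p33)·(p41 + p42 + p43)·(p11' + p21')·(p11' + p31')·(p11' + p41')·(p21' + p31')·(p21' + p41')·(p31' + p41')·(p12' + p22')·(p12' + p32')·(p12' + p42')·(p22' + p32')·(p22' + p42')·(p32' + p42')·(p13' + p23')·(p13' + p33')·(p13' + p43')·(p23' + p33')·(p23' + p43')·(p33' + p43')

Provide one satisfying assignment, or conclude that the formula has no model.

UNSATISFIABLE

Case p11 = 0:
Case p12 = 1:
The clause (p22') is unit, so p22 = 0.
The clause (p32') is unit, so p32 = 0.
The clause (p42') is unit, so p42 = 0.
Case p21 = 1:
The clause (p31') is unit, so p31 = 0.
The clause (p33) is unit, so p33 = 1.
The clause (p41') is unit, so p41 = 0.
The clause (p43) is unit, so p43 = 1.
That conflicts with the unit clause (p43').
So p21 must be the other value — set p21 = 0.
The clause (p23) is unit, so p23 = 1.
The clause (p13') is unit, so p13 = 0.
The clause (p33') is unit, so p33 = 0.
The clause (p31) is unit, so p31 = 1.
The clause (p41') is unit, so p41 = 0.
The clause (p43) is unit, so p43 = 1.
That conflicts with the unit clause (p43').
Either choice for p21 ends in contradiction.
So p12 must be the other value — set p12 = 0.
The clause (p13) is unit, so p13 = 1.
The clause (p23') is unit, so p23 = 0.
The clause (p33') is unit, so p33 = 0.
The clause (p43') is unit, so p43 = 0.
Case p21 = 1:
The clause (p31') is unit, so p31 = 0.
The clause (p32) is unit, so p32 = 1.
The clause (p41') is unit, so p41 = 0.
The clause (p42) is unit, so p42 = 1.
That conflicts with the unit clause (p42').
So p21 must be the other value — set p21 = 0.
The clause (p22) is unit, so p22 = 1.
The clause (p32') is unit, so p32 = 0.
The clause (p31) is unit, so p31 = 1.
The clause (p41') is unit, so p41 = 0.
The clause (p42) is unit, so p42 = 1.
That conflicts with the unit clause (p42').
Either choice for p21 ends in contradiction.
Either choice for p12 ends in contradiction.
So p11 must be the other value — set p11 = 1.
The clause (p21') is unit, so p21 = 0.
The clause (p31') is unit, so p31 = 0.
The clause (p41') is unit, so p41 = 0.
Case p22 = 1:
The clause (p12') is unit, so p12 = 0.
The clause (p32') is unit, so p32 = 0.
The clause (p33) is unit, so p33 = 1.
The clause (p42') is unit, so p42 = 0.
The clause (p43) is unit, so p43 = 1.
That conflicts with the unit clause (p43').
So p22 must be the other value — set p22 = 0.
The clause (p23) is unit, so p23 = 1.
The clause (p13') is unit, so p13 = 0.
The clause (p33') is unit, so p33 = 0.
The clause (p32) is unit, so p32 = 1.
The clause (p12') is unit, so p12 = 0.
The clause (p42') is unit, so p42 = 0.
The clause (p43) is unit, so p43 = 1.
That conflicts with the unit clause (p43').
Either choice for p22 ends in contradiction.
Either choice for p11 ends in contradiction.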